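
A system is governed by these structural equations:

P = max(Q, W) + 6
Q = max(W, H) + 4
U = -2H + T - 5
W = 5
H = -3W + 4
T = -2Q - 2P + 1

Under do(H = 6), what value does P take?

Under do(H=6), the mechanism H = -3W + 4 is discarded; H is fixed at 6.
Q = max(W, H) + 4  [with W=5, H=6]  = 10
P = max(Q, W) + 6  [with Q=10, W=5]  = 16

16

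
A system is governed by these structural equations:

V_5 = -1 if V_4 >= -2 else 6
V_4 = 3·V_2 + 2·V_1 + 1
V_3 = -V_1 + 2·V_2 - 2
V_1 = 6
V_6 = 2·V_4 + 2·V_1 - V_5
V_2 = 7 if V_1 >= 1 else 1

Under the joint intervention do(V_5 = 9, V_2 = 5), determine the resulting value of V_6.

59

The joint intervention fixes V_5 = 9, V_2 = 5, removing each variable's own equation.
V_4 = 3·V_2 + 2·V_1 + 1  [with V_2=5, V_1=6]  = 28
V_6 = 2·V_4 + 2·V_1 - V_5  [with V_4=28, V_1=6, V_5=9]  = 59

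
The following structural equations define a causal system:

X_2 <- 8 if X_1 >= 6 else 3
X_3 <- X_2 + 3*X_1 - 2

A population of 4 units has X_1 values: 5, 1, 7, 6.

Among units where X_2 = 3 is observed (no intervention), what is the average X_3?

10

Observing X_2=3 restricts to units where X_2's equation naturally yields 3: X_1 ∈ {5, 1}. In that subpopulation X_3 = 16, 4, mean 10.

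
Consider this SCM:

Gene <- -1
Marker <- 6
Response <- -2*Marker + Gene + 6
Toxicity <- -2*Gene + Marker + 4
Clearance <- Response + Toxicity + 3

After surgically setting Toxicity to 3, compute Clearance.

-1

Intervening sets Toxicity = 3 and removes its equation (Toxicity <- -2*Gene + Marker + 4).
Response = -2*Marker + Gene + 6  [with Marker=6, Gene=-1]  = -7
Clearance = Response + Toxicity + 3  [with Response=-7, Toxicity=3]  = -1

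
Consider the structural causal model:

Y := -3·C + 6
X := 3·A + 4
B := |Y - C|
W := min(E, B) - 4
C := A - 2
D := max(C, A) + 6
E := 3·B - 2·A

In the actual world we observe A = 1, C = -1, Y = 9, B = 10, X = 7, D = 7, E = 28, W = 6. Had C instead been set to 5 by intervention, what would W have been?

do(C=5) replaces the equation C := A - 2 with the constant C = 5.
Y = -3·C + 6  [with C=5]  = -9
B = |Y - C|  [with Y=-9, C=5]  = 14
E = 3·B - 2·A  [with B=14, A=1]  = 40
W = min(E, B) - 4  [with E=40, B=14]  = 10

10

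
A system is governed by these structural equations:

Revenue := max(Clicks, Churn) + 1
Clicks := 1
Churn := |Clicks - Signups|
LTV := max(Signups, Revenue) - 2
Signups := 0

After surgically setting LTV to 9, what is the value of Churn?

do(LTV=9) replaces the equation LTV := max(Signups, Revenue) - 2 with the constant LTV = 9.
Churn is not downstream of the intervention, so its value is determined by the original equations.
Churn = |Clicks - Signups|  [with Clicks=1, Signups=0]  = 1

1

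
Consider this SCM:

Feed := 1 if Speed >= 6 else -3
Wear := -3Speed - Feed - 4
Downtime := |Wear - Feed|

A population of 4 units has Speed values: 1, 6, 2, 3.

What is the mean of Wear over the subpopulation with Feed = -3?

-7

E[Wear|Feed=-3] averages over only the 3 units with Feed=-3 (Speed = 1, 2, 3): Wear = -4, -7, -10, mean -7.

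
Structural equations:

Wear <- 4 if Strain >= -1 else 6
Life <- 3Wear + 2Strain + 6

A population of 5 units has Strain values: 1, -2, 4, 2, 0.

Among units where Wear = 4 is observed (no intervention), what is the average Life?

Observing Wear=4 restricts to units where Wear's equation naturally yields 4: Strain ∈ {1, 4, 2, 0}. In that subpopulation Life = 20, 26, 22, 18, mean 21.5.

21.5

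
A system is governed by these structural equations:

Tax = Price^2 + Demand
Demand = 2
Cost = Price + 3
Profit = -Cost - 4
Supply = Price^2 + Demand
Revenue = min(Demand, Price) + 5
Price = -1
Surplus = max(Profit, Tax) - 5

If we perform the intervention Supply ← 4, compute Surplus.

The intervention breaks the incoming arrows to Supply: Supply = Price^2 + Demand no longer applies, and Supply = 4.
Since Surplus is not a descendant of the intervened variable, it is unaffected.
Cost = Price + 3  [with Price=-1]  = 2
Tax = Price^2 + Demand  [with Price=-1, Demand=2]  = 3
Profit = -Cost - 4  [with Cost=2]  = -6
Surplus = max(Profit, Tax) - 5  [with Profit=-6, Tax=3]  = -2

-2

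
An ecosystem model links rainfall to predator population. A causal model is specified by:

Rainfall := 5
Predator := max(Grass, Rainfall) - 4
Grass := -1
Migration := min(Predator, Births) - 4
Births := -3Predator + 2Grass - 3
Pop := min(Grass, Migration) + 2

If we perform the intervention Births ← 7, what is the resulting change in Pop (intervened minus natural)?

Under do(Births=7), the mechanism Births := -3Predator + 2Grass - 3 is discarded; Births is fixed at 7.
Predator = max(Grass, Rainfall) - 4  [with Grass=-1, Rainfall=5]  = 1
Migration = min(Predator, Births) - 4  [with Predator=1, Births=7]  = -3
Pop = min(Grass, Migration) + 2  [with Grass=-1, Migration=-3]  = -1
Without intervention: Predator = max(Grass, Rainfall) - 4  [with Grass=-1, Rainfall=5]  = 1; Births = -3Predator + 2Grass - 3  [with Predator=1, Grass=-1]  = -8; Migration = min(Predator, Births) - 4  [with Predator=1, Births=-8]  = -12; Pop = min(Grass, Migration) + 2  [with Grass=-1, Migration=-12]  = -10.
Change = -1 − (-10) = 9.

9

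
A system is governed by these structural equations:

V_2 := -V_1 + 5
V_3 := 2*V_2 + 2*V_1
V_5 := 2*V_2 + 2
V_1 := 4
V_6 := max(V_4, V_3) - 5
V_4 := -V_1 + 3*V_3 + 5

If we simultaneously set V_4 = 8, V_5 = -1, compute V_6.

The joint intervention fixes V_4 = 8, V_5 = -1, removing each variable's own equation.
V_2 = -V_1 + 5  [with V_1=4]  = 1
V_3 = 2*V_2 + 2*V_1  [with V_2=1, V_1=4]  = 10
V_6 = max(V_4, V_3) - 5  [with V_4=8, V_3=10]  = 5

5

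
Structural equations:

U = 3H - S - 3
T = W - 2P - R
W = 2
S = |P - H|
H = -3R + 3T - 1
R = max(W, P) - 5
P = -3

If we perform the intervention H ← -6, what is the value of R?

-3

do(H=-6) replaces the equation H = -3R + 3T - 1 with the constant H = -6.
R is not downstream of the intervention, so its value is determined by the original equations.
R = max(W, P) - 5  [with W=2, P=-3]  = -3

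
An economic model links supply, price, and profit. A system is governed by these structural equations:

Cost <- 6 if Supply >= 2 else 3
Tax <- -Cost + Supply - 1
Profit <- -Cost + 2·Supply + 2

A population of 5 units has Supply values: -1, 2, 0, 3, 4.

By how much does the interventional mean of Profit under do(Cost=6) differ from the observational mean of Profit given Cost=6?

The intervention sets Cost=6 in all 5 units regardless of Supply. Recomputing Profit per unit gives -6, 0, -4, 2, 4; average -0.8.
Conditioning on Cost=6 selects the 3 unit(s) with Supply ∈ {2, 3, 4}. Their Profit values: 0, 2, 4. Mean = 2.
Difference = -0.8 − 2 = -2.8.

-2.8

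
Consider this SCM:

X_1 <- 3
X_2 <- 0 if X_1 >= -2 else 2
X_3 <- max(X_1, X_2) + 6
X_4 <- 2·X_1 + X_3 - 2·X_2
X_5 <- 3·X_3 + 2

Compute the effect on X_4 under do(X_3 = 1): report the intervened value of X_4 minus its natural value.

-8

The intervention breaks the incoming arrows to X_3: X_3 <- max(X_1, X_2) + 6 no longer applies, and X_3 = 1.
X_2 = 0 if X_1 >= -2 else 2  [with X_1=3]  = 0
X_4 = 2·X_1 + X_3 - 2·X_2  [with X_1=3, X_3=1, X_2=0]  = 7
Without intervention: X_2 = 0 if X_1 >= -2 else 2  [with X_1=3]  = 0; X_3 = max(X_1, X_2) + 6  [with X_1=3, X_2=0]  = 9; X_4 = 2·X_1 + X_3 - 2·X_2  [with X_1=3, X_3=9, X_2=0]  = 15.
Change = 7 − 15 = -8.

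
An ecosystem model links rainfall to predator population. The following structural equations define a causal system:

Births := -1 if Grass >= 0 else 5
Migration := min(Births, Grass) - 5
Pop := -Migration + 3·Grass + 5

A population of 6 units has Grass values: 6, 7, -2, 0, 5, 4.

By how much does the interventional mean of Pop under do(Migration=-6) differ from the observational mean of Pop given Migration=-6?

-3.2

Every unit gets Migration=-6 under the intervention. Pop values become 29, 32, 5, 11, 26, 23; E[Pop|do(Migration=-6)] = 21.
Conditioning on Migration=-6 selects the 5 unit(s) with Grass ∈ {6, 7, 0, 5, 4}. Their Pop values: 29, 32, 11, 26, 23. Mean = 24.2.
Difference = 21 − 24.2 = -3.2.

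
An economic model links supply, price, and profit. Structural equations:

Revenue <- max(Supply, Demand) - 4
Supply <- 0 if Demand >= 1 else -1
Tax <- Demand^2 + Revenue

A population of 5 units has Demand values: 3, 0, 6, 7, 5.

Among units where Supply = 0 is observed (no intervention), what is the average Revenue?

1.25

Conditioning on Supply=0 selects the 4 unit(s) with Demand ∈ {3, 6, 7, 5}. Their Revenue values: -1, 2, 3, 1. Mean = 1.25.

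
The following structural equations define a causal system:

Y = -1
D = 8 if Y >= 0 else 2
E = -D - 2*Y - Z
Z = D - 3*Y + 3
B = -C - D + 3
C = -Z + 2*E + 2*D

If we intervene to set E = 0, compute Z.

Under do(E=0), the mechanism E = -D - 2*Y - Z is discarded; E is fixed at 0.
Since Z is not a descendant of the intervened variable, it is unaffected.
D = 8 if Y >= 0 else 2  [with Y=-1]  = 2
Z = D - 3*Y + 3  [with D=2, Y=-1]  = 8

8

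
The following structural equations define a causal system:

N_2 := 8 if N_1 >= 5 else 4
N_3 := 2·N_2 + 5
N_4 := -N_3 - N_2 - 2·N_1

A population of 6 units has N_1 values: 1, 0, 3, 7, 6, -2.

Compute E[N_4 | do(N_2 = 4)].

-22

do(N_2=4) breaks N_2's dependence on N_1. With N_2=4 fixed, N_4 across the units is -19, -17, -23, -31, -29, -13, mean -22.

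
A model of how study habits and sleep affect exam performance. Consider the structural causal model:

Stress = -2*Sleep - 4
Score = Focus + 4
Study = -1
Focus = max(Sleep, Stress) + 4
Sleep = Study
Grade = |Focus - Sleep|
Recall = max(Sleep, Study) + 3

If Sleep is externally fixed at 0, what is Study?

Under do(Sleep=0), the mechanism Sleep = Study is discarded; Sleep is fixed at 0.
Study is not downstream of the intervention, so its value is determined by the original equations.

-1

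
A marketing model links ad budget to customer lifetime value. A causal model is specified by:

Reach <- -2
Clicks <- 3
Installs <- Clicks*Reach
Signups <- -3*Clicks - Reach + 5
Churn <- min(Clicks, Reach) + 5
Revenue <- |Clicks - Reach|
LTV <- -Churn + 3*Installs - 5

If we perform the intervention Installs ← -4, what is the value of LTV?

The intervention breaks the incoming arrows to Installs: Installs <- Clicks*Reach no longer applies, and Installs = -4.
Churn = min(Clicks, Reach) + 5  [with Clicks=3, Reach=-2]  = 3
LTV = -Churn + 3*Installs - 5  [with Churn=3, Installs=-4]  = -20

-20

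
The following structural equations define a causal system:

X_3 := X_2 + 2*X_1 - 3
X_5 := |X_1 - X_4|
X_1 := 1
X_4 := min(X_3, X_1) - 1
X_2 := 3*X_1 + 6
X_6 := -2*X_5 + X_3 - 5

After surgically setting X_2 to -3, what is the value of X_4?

Under do(X_2=-3), the mechanism X_2 := 3*X_1 + 6 is discarded; X_2 is fixed at -3.
X_3 = X_2 + 2*X_1 - 3  [with X_2=-3, X_1=1]  = -4
X_4 = min(X_3, X_1) - 1  [with X_3=-4, X_1=1]  = -5

-5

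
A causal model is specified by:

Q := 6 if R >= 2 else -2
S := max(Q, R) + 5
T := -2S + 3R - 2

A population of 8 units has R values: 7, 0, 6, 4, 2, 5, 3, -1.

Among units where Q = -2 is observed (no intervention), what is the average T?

-12.5

E[T|Q=-2] averages over only the 2 units with Q=-2 (R = 0, -1): T = -12, -13, mean -12.5.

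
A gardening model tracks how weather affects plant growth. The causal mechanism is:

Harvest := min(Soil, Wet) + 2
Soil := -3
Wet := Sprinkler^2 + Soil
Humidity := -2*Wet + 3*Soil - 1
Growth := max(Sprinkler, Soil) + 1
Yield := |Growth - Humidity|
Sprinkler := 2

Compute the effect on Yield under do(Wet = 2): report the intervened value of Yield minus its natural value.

The intervention breaks the incoming arrows to Wet: Wet := Sprinkler^2 + Soil no longer applies, and Wet = 2.
Growth = max(Sprinkler, Soil) + 1  [with Sprinkler=2, Soil=-3]  = 3
Humidity = -2*Wet + 3*Soil - 1  [with Wet=2, Soil=-3]  = -14
Yield = |Growth - Humidity|  [with Growth=3, Humidity=-14]  = 17
Without intervention: Wet = Sprinkler^2 + Soil  [with Sprinkler=2, Soil=-3]  = 1; Growth = max(Sprinkler, Soil) + 1  [with Sprinkler=2, Soil=-3]  = 3; Humidity = -2*Wet + 3*Soil - 1  [with Wet=1, Soil=-3]  = -12; Yield = |Growth - Humidity|  [with Growth=3, Humidity=-12]  = 15.
Change = 17 − 15 = 2.

2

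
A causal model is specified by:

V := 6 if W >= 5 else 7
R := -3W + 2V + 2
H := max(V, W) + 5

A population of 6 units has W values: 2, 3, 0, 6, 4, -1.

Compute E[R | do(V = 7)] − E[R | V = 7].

Every unit gets V=7 under the intervention. R values become 10, 7, 16, -2, 4, 19; E[R|do(V=7)] = 9.
Conditioning on V=7 selects the 5 unit(s) with W ∈ {2, 3, 0, 4, -1}. Their R values: 10, 7, 16, 4, 19. Mean = 11.2.
Difference = 9 − 11.2 = -2.2.

-2.2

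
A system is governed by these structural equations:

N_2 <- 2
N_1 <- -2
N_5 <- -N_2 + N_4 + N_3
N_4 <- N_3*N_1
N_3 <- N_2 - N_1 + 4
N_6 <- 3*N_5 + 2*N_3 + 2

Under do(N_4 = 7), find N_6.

Under do(N_4=7), the mechanism N_4 <- N_3*N_1 is discarded; N_4 is fixed at 7.
N_3 = N_2 - N_1 + 4  [with N_2=2, N_1=-2]  = 8
N_5 = -N_2 + N_4 + N_3  [with N_2=2, N_4=7, N_3=8]  = 13
N_6 = 3*N_5 + 2*N_3 + 2  [with N_5=13, N_3=8]  = 57

57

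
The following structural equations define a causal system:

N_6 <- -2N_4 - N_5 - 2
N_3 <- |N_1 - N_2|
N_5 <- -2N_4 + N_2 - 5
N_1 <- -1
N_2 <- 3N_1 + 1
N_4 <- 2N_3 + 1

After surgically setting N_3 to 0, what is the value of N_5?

do(N_3=0) replaces the equation N_3 <- |N_1 - N_2| with the constant N_3 = 0.
N_2 = 3N_1 + 1  [with N_1=-1]  = -2
N_4 = 2N_3 + 1  [with N_3=0]  = 1
N_5 = -2N_4 + N_2 - 5  [with N_4=1, N_2=-2]  = -9

-9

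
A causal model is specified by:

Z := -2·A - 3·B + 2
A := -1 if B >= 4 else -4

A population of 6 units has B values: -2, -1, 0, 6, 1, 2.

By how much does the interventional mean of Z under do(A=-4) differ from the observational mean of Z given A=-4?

-3

Under do(A=-4), A's equation is replaced by A=-4 for every unit. Per-unit Z: 16, 13, 10, -8, 7, 4. Mean = 7.
Conditioning on A=-4 selects the 5 unit(s) with B ∈ {-2, -1, 0, 1, 2}. Their Z values: 16, 13, 10, 7, 4. Mean = 10.
Difference = 7 − 10 = -3.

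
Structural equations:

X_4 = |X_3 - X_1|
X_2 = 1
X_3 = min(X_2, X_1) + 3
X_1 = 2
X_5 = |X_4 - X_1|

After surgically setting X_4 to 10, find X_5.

8

Intervening sets X_4 = 10 and removes its equation (X_4 = |X_3 - X_1|).
X_5 = |X_4 - X_1|  [with X_4=10, X_1=2]  = 8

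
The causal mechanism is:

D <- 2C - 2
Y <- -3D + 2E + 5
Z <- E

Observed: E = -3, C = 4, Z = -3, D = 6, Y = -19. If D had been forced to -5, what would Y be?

Intervening sets D = -5 and removes its equation (D <- 2C - 2).
Y = -3D + 2E + 5  [with D=-5, E=-3]  = 14

14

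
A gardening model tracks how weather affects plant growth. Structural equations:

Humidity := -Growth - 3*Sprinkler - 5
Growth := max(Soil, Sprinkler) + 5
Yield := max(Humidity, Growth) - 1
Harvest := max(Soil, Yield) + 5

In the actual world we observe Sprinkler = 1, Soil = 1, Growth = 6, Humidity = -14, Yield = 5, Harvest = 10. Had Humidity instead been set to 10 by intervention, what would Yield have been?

9

Intervening sets Humidity = 10 and removes its equation (Humidity := -Growth - 3*Sprinkler - 5).
Growth = max(Soil, Sprinkler) + 5  [with Soil=1, Sprinkler=1]  = 6
Yield = max(Humidity, Growth) - 1  [with Humidity=10, Growth=6]  = 9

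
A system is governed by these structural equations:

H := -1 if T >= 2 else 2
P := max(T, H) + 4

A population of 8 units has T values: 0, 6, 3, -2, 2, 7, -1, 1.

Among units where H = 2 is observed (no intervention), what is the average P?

6

E[P|H=2] averages over only the 4 units with H=2 (T = 0, -2, -1, 1): P = 6, 6, 6, 6, mean 6.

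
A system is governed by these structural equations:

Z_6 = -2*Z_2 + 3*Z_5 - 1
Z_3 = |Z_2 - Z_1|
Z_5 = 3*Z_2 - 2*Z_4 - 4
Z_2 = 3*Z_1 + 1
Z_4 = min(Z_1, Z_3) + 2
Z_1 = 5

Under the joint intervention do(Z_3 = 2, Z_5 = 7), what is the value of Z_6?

Setting Z_3 = 2, Z_5 = 7 by intervention discards those variables' equations.
Z_2 = 3*Z_1 + 1  [with Z_1=5]  = 16
Z_6 = -2*Z_2 + 3*Z_5 - 1  [with Z_2=16, Z_5=7]  = -12

-12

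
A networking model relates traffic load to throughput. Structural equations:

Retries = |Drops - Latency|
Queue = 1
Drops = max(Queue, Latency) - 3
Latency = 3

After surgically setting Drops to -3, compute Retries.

6

The intervention breaks the incoming arrows to Drops: Drops = max(Queue, Latency) - 3 no longer applies, and Drops = -3.
Retries = |Drops - Latency|  [with Drops=-3, Latency=3]  = 6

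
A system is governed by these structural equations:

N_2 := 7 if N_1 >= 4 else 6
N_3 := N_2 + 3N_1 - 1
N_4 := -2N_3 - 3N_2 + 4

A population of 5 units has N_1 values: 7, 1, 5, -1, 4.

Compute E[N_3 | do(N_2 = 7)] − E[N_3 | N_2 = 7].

Under do(N_2=7), N_2's equation is replaced by N_2=7 for every unit. Per-unit N_3: 27, 9, 21, 3, 18. Mean = 15.6.
Conditioning on N_2=7 selects the 3 unit(s) with N_1 ∈ {7, 5, 4}. Their N_3 values: 27, 21, 18. Mean = 22.
Difference = 15.6 − 22 = -6.4.

-6.4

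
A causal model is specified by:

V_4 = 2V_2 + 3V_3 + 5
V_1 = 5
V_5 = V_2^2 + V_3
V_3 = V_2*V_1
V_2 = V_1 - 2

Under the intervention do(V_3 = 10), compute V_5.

19

do(V_3=10) replaces the equation V_3 = V_2*V_1 with the constant V_3 = 10.
V_2 = V_1 - 2  [with V_1=5]  = 3
V_5 = V_2^2 + V_3  [with V_2=3, V_3=10]  = 19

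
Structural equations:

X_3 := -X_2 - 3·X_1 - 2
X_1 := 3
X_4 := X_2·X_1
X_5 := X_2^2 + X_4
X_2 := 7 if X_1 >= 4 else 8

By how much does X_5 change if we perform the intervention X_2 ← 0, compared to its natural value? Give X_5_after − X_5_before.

do(X_2=0) replaces the equation X_2 := 7 if X_1 >= 4 else 8 with the constant X_2 = 0.
X_4 = X_2·X_1  [with X_2=0, X_1=3]  = 0
X_5 = X_2^2 + X_4  [with X_2=0, X_4=0]  = 0
Without intervention: X_2 = 7 if X_1 >= 4 else 8  [with X_1=3]  = 8; X_4 = X_2·X_1  [with X_2=8, X_1=3]  = 24; X_5 = X_2^2 + X_4  [with X_2=8, X_4=24]  = 88.
Change = 0 − 88 = -88.

-88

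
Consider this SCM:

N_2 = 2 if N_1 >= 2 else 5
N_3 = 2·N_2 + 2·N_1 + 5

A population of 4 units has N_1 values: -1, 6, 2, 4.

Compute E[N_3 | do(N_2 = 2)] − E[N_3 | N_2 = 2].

do(N_2=2) breaks N_2's dependence on N_1. With N_2=2 fixed, N_3 across the units is 7, 21, 13, 17, mean 14.5.
Observing N_2=2 restricts to units where N_2's equation naturally yields 2: N_1 ∈ {6, 2, 4}. In that subpopulation N_3 = 21, 13, 17, mean 17.
Difference = 14.5 − 17 = -2.5.

-2.5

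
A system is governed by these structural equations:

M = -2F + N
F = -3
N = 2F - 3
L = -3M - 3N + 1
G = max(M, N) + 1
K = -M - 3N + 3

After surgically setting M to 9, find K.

21

do(M=9) replaces the equation M = -2F + N with the constant M = 9.
N = 2F - 3  [with F=-3]  = -9
K = -M - 3N + 3  [with M=9, N=-9]  = 21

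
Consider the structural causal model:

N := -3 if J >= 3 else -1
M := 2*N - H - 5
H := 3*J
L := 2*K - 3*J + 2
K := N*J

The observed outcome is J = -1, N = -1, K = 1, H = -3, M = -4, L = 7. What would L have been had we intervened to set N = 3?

-1

Under do(N=3), the mechanism N := -3 if J >= 3 else -1 is discarded; N is fixed at 3.
K = N*J  [with N=3, J=-1]  = -3
L = 2*K - 3*J + 2  [with K=-3, J=-1]  = -1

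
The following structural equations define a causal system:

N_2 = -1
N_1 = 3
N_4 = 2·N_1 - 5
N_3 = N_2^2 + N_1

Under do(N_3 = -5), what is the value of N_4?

The intervention breaks the incoming arrows to N_3: N_3 = N_2^2 + N_1 no longer applies, and N_3 = -5.
N_4 is not downstream of the intervention, so its value is determined by the original equations.
N_4 = 2·N_1 - 5  [with N_1=3]  = 1

1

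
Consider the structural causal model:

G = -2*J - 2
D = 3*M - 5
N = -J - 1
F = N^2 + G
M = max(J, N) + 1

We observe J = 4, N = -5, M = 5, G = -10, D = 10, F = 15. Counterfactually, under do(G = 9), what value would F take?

34

Under do(G=9), the mechanism G = -2*J - 2 is discarded; G is fixed at 9.
N = -J - 1  [with J=4]  = -5
F = N^2 + G  [with N=-5, G=9]  = 34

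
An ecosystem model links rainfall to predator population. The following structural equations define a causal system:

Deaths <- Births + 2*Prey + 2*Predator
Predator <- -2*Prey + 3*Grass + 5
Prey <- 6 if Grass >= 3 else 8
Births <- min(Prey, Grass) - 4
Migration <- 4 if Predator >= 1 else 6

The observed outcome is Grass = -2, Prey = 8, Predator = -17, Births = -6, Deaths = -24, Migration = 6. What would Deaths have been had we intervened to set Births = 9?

-9

Intervening sets Births = 9 and removes its equation (Births <- min(Prey, Grass) - 4).
Prey = 6 if Grass >= 3 else 8  [with Grass=-2]  = 8
Predator = -2*Prey + 3*Grass + 5  [with Prey=8, Grass=-2]  = -17
Deaths = Births + 2*Prey + 2*Predator  [with Births=9, Prey=8, Predator=-17]  = -9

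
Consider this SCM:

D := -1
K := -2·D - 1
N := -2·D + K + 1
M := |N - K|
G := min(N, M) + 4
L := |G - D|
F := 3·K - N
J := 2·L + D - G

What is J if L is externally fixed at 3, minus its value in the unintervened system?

-10

Intervening sets L = 3 and removes its equation (L := |G - D|).
K = -2·D - 1  [with D=-1]  = 1
N = -2·D + K + 1  [with D=-1, K=1]  = 4
M = |N - K|  [with N=4, K=1]  = 3
G = min(N, M) + 4  [with N=4, M=3]  = 7
J = 2·L + D - G  [with L=3, D=-1, G=7]  = -2
Without intervention: K = -2·D - 1  [with D=-1]  = 1; N = -2·D + K + 1  [with D=-1, K=1]  = 4; M = |N - K|  [with N=4, K=1]  = 3; G = min(N, M) + 4  [with N=4, M=3]  = 7; L = |G - D|  [with G=7, D=-1]  = 8; J = 2·L + D - G  [with L=8, D=-1, G=7]  = 8.
Change = -2 − 8 = -10.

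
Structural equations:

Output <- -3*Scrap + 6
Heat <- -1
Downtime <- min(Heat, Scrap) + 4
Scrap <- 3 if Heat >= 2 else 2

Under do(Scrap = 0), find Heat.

Under do(Scrap=0), the mechanism Scrap <- 3 if Heat >= 2 else 2 is discarded; Scrap is fixed at 0.
Heat is not downstream of the intervention, so its value is determined by the original equations.

-1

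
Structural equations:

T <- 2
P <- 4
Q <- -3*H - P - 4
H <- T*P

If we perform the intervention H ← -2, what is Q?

-2

The intervention breaks the incoming arrows to H: H <- T*P no longer applies, and H = -2.
Q = -3*H - P - 4  [with H=-2, P=4]  = -2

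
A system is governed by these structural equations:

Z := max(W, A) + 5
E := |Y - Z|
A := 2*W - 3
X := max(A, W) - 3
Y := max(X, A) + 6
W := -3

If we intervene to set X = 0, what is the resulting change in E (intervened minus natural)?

2

Under do(X=0), the mechanism X := max(A, W) - 3 is discarded; X is fixed at 0.
A = 2*W - 3  [with W=-3]  = -9
Z = max(W, A) + 5  [with W=-3, A=-9]  = 2
Y = max(X, A) + 6  [with X=0, A=-9]  = 6
E = |Y - Z|  [with Y=6, Z=2]  = 4
Without intervention: A = 2*W - 3  [with W=-3]  = -9; Z = max(W, A) + 5  [with W=-3, A=-9]  = 2; X = max(A, W) - 3  [with A=-9, W=-3]  = -6; Y = max(X, A) + 6  [with X=-6, A=-9]  = 0; E = |Y - Z|  [with Y=0, Z=2]  = 2.
Change = 4 − 2 = 2.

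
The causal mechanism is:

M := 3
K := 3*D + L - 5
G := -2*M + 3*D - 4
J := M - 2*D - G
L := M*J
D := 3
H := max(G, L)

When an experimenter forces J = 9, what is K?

31

The intervention breaks the incoming arrows to J: J := M - 2*D - G no longer applies, and J = 9.
L = M*J  [with M=3, J=9]  = 27
K = 3*D + L - 5  [with D=3, L=27]  = 31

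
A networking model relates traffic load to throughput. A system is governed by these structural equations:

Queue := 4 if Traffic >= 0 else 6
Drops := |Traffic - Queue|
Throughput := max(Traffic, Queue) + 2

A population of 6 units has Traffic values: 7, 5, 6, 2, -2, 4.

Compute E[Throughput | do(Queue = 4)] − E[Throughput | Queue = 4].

-0.2

do(Queue=4) breaks Queue's dependence on Traffic. With Queue=4 fixed, Throughput across the units is 9, 7, 8, 6, 6, 6, mean 7.
Observing Queue=4 restricts to units where Queue's equation naturally yields 4: Traffic ∈ {7, 5, 6, 2, 4}. In that subpopulation Throughput = 9, 7, 8, 6, 6, mean 7.2.
Difference = 7 − 7.2 = -0.2.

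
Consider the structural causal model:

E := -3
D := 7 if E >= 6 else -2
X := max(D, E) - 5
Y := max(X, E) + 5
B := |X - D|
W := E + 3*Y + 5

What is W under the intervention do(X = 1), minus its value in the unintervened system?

12

The intervention breaks the incoming arrows to X: X := max(D, E) - 5 no longer applies, and X = 1.
Y = max(X, E) + 5  [with X=1, E=-3]  = 6
W = E + 3*Y + 5  [with E=-3, Y=6]  = 20
Without intervention: D = 7 if E >= 6 else -2  [with E=-3]  = -2; X = max(D, E) - 5  [with D=-2, E=-3]  = -7; Y = max(X, E) + 5  [with X=-7, E=-3]  = 2; W = E + 3*Y + 5  [with E=-3, Y=2]  = 8.
Change = 20 − 8 = 12.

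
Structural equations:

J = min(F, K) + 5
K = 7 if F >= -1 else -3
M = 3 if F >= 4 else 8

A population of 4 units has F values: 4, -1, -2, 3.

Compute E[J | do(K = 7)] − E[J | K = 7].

Every unit gets K=7 under the intervention. J values become 9, 4, 3, 8; E[J|do(K=7)] = 6.
E[J|K=7] averages over only the 3 units with K=7 (F = 4, -1, 3): J = 9, 4, 8, mean 7.
Difference = 6 − 7 = -1.

-1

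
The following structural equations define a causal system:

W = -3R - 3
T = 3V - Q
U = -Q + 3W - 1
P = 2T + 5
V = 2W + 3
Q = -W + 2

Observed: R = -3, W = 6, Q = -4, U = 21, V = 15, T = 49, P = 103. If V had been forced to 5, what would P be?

43

Under do(V=5), the mechanism V = 2W + 3 is discarded; V is fixed at 5.
W = -3R - 3  [with R=-3]  = 6
Q = -W + 2  [with W=6]  = -4
T = 3V - Q  [with V=5, Q=-4]  = 19
P = 2T + 5  [with T=19]  = 43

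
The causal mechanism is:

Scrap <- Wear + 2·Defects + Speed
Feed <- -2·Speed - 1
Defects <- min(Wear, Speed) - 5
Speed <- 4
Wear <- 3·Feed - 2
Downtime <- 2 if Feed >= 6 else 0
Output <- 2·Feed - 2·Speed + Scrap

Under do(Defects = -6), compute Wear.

Under do(Defects=-6), the mechanism Defects <- min(Wear, Speed) - 5 is discarded; Defects is fixed at -6.
Since Wear is not a descendant of the intervened variable, it is unaffected.
Feed = -2·Speed - 1  [with Speed=4]  = -9
Wear = 3·Feed - 2  [with Feed=-9]  = -29

-29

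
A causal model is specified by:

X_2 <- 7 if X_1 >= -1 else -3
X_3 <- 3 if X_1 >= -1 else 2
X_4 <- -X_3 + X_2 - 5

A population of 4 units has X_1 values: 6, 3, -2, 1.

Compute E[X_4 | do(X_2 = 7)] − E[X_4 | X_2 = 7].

0.25

The intervention sets X_2=7 in all 4 units regardless of X_1. Recomputing X_4 per unit gives -1, -1, 0, -1; average -0.75.
Observing X_2=7 restricts to units where X_2's equation naturally yields 7: X_1 ∈ {6, 3, 1}. In that subpopulation X_4 = -1, -1, -1, mean -1.
Difference = -0.75 − (-1) = 0.25.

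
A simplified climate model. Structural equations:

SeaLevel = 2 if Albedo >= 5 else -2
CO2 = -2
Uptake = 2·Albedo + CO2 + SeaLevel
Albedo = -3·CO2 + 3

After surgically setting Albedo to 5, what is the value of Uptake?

10

Under do(Albedo=5), the mechanism Albedo = -3·CO2 + 3 is discarded; Albedo is fixed at 5.
SeaLevel = 2 if Albedo >= 5 else -2  [with Albedo=5]  = 2
Uptake = 2·Albedo + CO2 + SeaLevel  [with Albedo=5, CO2=-2, SeaLevel=2]  = 10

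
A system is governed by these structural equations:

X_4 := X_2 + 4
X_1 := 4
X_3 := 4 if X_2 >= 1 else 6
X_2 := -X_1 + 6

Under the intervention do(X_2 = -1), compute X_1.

4

Under do(X_2=-1), the mechanism X_2 := -X_1 + 6 is discarded; X_2 is fixed at -1.
X_1 is not downstream of the intervention, so its value is determined by the original equations.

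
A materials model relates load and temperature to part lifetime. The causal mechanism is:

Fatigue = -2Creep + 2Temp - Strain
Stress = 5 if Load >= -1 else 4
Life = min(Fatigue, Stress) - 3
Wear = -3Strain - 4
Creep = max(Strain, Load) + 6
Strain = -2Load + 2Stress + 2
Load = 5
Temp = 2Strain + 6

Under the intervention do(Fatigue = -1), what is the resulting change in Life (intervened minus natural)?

3

do(Fatigue=-1) replaces the equation Fatigue = -2Creep + 2Temp - Strain with the constant Fatigue = -1.
Stress = 5 if Load >= -1 else 4  [with Load=5]  = 5
Life = min(Fatigue, Stress) - 3  [with Fatigue=-1, Stress=5]  = -4
Without intervention: Stress = 5 if Load >= -1 else 4  [with Load=5]  = 5; Strain = -2Load + 2Stress + 2  [with Load=5, Stress=5]  = 2; Temp = 2Strain + 6  [with Strain=2]  = 10; Creep = max(Strain, Load) + 6  [with Strain=2, Load=5]  = 11; Fatigue = -2Creep + 2Temp - Strain  [with Creep=11, Temp=10, Strain=2]  = -4; Life = min(Fatigue, Stress) - 3  [with Fatigue=-4, Stress=5]  = -7.
Change = -4 − (-7) = 3.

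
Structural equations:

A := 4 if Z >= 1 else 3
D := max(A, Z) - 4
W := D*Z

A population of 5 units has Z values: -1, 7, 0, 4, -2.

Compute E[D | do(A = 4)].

Under do(A=4), A's equation is replaced by A=4 for every unit. Per-unit D: 0, 3, 0, 0, 0. Mean = 0.6.

0.6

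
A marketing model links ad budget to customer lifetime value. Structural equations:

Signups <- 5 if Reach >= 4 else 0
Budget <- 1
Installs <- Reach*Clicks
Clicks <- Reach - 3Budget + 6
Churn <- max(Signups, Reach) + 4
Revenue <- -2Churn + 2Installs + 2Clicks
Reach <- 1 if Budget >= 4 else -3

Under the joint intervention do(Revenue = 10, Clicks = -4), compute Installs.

The joint intervention fixes Revenue = 10, Clicks = -4, removing each variable's own equation.
Reach = 1 if Budget >= 4 else -3  [with Budget=1]  = -3
Installs = Reach*Clicks  [with Reach=-3, Clicks=-4]  = 12

12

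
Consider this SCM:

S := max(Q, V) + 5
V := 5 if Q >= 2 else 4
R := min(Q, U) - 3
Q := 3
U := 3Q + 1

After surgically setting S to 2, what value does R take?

0

Intervening sets S = 2 and removes its equation (S := max(Q, V) + 5).
No directed path runs from S to R, so R keeps its natural value.
U = 3Q + 1  [with Q=3]  = 10
R = min(Q, U) - 3  [with Q=3, U=10]  = 0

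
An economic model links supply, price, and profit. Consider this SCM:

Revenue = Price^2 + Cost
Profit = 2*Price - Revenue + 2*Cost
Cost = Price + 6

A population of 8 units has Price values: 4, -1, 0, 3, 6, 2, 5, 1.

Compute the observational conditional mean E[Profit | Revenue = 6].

E[Profit|Revenue=6] averages over only the 2 units with Revenue=6 (Price = -1, 0): Profit = 2, 6, mean 4.

4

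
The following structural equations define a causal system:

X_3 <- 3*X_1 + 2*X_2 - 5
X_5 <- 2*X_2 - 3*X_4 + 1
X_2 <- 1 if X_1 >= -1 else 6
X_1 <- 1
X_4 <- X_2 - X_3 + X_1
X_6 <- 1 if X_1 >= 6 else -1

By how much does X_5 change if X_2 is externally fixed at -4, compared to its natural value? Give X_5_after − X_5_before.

do(X_2=-4) replaces the equation X_2 <- 1 if X_1 >= -1 else 6 with the constant X_2 = -4.
X_3 = 3*X_1 + 2*X_2 - 5  [with X_1=1, X_2=-4]  = -10
X_4 = X_2 - X_3 + X_1  [with X_2=-4, X_3=-10, X_1=1]  = 7
X_5 = 2*X_2 - 3*X_4 + 1  [with X_2=-4, X_4=7]  = -28
Without intervention: X_2 = 1 if X_1 >= -1 else 6  [with X_1=1]  = 1; X_3 = 3*X_1 + 2*X_2 - 5  [with X_1=1, X_2=1]  = 0; X_4 = X_2 - X_3 + X_1  [with X_2=1, X_3=0, X_1=1]  = 2; X_5 = 2*X_2 - 3*X_4 + 1  [with X_2=1, X_4=2]  = -3.
Change = -28 − (-3) = -25.

-25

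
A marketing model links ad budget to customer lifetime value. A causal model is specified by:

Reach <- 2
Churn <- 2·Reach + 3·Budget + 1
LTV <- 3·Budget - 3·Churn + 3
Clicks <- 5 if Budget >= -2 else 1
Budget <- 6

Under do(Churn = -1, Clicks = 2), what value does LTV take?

The joint intervention fixes Churn = -1, Clicks = 2, removing each variable's own equation.
LTV = 3·Budget - 3·Churn + 3  [with Budget=6, Churn=-1]  = 24

24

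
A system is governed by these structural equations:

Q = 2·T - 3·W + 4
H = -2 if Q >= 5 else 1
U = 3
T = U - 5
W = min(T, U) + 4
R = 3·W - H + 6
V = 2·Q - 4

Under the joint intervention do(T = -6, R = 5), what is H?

1

Setting T = -6, R = 5 by intervention discards those variables' equations.
W = min(T, U) + 4  [with T=-6, U=3]  = -2
Q = 2·T - 3·W + 4  [with T=-6, W=-2]  = -2
H = -2 if Q >= 5 else 1  [with Q=-2]  = 1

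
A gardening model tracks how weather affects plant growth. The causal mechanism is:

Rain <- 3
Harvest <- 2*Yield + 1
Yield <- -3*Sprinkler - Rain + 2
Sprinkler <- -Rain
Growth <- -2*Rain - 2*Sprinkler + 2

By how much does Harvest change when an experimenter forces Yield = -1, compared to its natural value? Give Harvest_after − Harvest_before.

Intervening sets Yield = -1 and removes its equation (Yield <- -3*Sprinkler - Rain + 2).
Harvest = 2*Yield + 1  [with Yield=-1]  = -1
Without intervention: Sprinkler = -Rain  [with Rain=3]  = -3; Yield = -3*Sprinkler - Rain + 2  [with Sprinkler=-3, Rain=3]  = 8; Harvest = 2*Yield + 1  [with Yield=8]  = 17.
Change = -1 − 17 = -18.

-18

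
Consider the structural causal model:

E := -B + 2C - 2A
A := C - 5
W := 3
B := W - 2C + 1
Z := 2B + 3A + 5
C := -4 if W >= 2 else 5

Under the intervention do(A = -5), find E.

Intervening sets A = -5 and removes its equation (A := C - 5).
C = -4 if W >= 2 else 5  [with W=3]  = -4
B = W - 2C + 1  [with W=3, C=-4]  = 12
E = -B + 2C - 2A  [with B=12, C=-4, A=-5]  = -10

-10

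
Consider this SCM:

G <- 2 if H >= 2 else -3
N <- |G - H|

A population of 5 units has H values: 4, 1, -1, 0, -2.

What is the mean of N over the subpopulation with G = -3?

Observing G=-3 restricts to units where G's equation naturally yields -3: H ∈ {1, -1, 0, -2}. In that subpopulation N = 4, 2, 3, 1, mean 2.5.

2.5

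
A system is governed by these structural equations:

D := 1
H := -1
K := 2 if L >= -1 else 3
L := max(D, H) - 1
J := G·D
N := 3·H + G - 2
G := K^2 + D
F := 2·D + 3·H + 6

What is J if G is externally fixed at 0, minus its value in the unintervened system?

-5

Intervening sets G = 0 and removes its equation (G := K^2 + D).
J = G·D  [with G=0, D=1]  = 0
Without intervention: L = max(D, H) - 1  [with D=1, H=-1]  = 0; K = 2 if L >= -1 else 3  [with L=0]  = 2; G = K^2 + D  [with K=2, D=1]  = 5; J = G·D  [with G=5, D=1]  = 5.
Change = 0 − 5 = -5.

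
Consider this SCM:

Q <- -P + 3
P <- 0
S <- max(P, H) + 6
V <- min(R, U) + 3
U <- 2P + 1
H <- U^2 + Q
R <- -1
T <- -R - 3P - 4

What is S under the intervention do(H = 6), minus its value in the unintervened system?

2

do(H=6) replaces the equation H <- U^2 + Q with the constant H = 6.
S = max(P, H) + 6  [with P=0, H=6]  = 12
Without intervention: Q = -P + 3  [with P=0]  = 3; U = 2P + 1  [with P=0]  = 1; H = U^2 + Q  [with U=1, Q=3]  = 4; S = max(P, H) + 6  [with P=0, H=4]  = 10.
Change = 12 − 10 = 2.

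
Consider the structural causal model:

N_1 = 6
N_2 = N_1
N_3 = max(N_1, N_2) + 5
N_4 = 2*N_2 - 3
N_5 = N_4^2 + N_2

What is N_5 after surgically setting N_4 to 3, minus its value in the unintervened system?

Intervening sets N_4 = 3 and removes its equation (N_4 = 2*N_2 - 3).
N_2 = N_1  [with N_1=6]  = 6
N_5 = N_4^2 + N_2  [with N_4=3, N_2=6]  = 15
Without intervention: N_2 = N_1  [with N_1=6]  = 6; N_4 = 2*N_2 - 3  [with N_2=6]  = 9; N_5 = N_4^2 + N_2  [with N_4=9, N_2=6]  = 87.
Change = 15 − 87 = -72.

-72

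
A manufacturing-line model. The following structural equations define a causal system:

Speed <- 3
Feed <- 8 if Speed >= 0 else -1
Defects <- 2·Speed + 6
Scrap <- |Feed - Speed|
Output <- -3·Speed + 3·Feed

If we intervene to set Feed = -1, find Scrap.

Under do(Feed=-1), the mechanism Feed <- 8 if Speed >= 0 else -1 is discarded; Feed is fixed at -1.
Scrap = |Feed - Speed|  [with Feed=-1, Speed=3]  = 4

4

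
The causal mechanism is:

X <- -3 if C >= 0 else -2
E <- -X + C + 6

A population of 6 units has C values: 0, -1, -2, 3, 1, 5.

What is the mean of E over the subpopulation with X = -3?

Observing X=-3 restricts to units where X's equation naturally yields -3: C ∈ {0, 3, 1, 5}. In that subpopulation E = 9, 12, 10, 14, mean 11.25.

11.25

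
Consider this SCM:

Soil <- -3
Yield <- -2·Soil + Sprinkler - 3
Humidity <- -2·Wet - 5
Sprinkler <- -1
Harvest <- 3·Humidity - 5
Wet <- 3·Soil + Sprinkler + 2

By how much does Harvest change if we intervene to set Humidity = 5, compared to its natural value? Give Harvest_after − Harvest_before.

Under do(Humidity=5), the mechanism Humidity <- -2·Wet - 5 is discarded; Humidity is fixed at 5.
Harvest = 3·Humidity - 5  [with Humidity=5]  = 10
Without intervention: Wet = 3·Soil + Sprinkler + 2  [with Soil=-3, Sprinkler=-1]  = -8; Humidity = -2·Wet - 5  [with Wet=-8]  = 11; Harvest = 3·Humidity - 5  [with Humidity=11]  = 28.
Change = 10 − 28 = -18.

-18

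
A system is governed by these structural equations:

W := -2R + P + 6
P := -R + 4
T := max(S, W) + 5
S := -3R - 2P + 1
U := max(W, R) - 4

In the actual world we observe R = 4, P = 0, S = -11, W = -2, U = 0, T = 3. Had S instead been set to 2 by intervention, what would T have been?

7

The intervention breaks the incoming arrows to S: S := -3R - 2P + 1 no longer applies, and S = 2.
P = -R + 4  [with R=4]  = 0
W = -2R + P + 6  [with R=4, P=0]  = -2
T = max(S, W) + 5  [with S=2, W=-2]  = 7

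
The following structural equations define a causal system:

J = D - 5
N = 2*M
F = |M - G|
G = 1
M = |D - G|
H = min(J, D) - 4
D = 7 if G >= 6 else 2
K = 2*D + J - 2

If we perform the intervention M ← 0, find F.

1

The intervention breaks the incoming arrows to M: M = |D - G| no longer applies, and M = 0.
F = |M - G|  [with M=0, G=1]  = 1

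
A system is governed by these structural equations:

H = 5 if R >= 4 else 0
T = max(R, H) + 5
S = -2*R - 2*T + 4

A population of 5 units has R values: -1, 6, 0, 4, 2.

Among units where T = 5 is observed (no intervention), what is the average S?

-5

Observing T=5 restricts to units where T's equation naturally yields 5: R ∈ {-1, 0}. In that subpopulation S = -4, -6, mean -5.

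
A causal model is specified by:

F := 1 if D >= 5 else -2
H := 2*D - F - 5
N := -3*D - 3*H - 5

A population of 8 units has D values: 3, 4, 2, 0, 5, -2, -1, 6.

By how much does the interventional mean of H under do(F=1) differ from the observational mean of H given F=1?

Every unit gets F=1 under the intervention. H values become 0, 2, -2, -6, 4, -10, -8, 6; E[H|do(F=1)] = -1.75.
Observing F=1 restricts to units where F's equation naturally yields 1: D ∈ {5, 6}. In that subpopulation H = 4, 6, mean 5.
Difference = -1.75 − 5 = -6.75.

-6.75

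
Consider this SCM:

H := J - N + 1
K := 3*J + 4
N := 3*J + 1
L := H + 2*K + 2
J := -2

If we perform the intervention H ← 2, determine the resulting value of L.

Intervening sets H = 2 and removes its equation (H := J - N + 1).
K = 3*J + 4  [with J=-2]  = -2
L = H + 2*K + 2  [with H=2, K=-2]  = 0

0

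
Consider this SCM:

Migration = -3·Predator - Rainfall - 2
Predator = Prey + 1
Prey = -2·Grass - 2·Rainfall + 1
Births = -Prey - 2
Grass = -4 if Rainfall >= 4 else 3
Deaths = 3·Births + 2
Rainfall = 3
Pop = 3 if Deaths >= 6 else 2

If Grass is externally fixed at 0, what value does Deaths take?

Under do(Grass=0), the mechanism Grass = -4 if Rainfall >= 4 else 3 is discarded; Grass is fixed at 0.
Prey = -2·Grass - 2·Rainfall + 1  [with Grass=0, Rainfall=3]  = -5
Births = -Prey - 2  [with Prey=-5]  = 3
Deaths = 3·Births + 2  [with Births=3]  = 11

11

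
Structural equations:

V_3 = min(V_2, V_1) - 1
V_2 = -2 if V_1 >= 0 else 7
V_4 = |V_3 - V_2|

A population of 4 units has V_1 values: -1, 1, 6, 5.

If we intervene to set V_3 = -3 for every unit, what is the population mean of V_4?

3.25

The intervention sets V_3=-3 in all 4 units regardless of V_1. Recomputing V_4 per unit gives 10, 1, 1, 1; average 3.25.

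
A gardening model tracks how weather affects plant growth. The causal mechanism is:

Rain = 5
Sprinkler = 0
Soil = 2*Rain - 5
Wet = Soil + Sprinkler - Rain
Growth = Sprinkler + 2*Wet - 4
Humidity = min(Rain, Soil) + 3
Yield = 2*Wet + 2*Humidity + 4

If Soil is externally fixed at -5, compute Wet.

The intervention breaks the incoming arrows to Soil: Soil = 2*Rain - 5 no longer applies, and Soil = -5.
Wet = Soil + Sprinkler - Rain  [with Soil=-5, Sprinkler=0, Rain=5]  = -10

-10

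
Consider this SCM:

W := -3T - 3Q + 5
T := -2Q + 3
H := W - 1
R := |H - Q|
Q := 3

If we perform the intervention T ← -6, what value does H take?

13

Under do(T=-6), the mechanism T := -2Q + 3 is discarded; T is fixed at -6.
W = -3T - 3Q + 5  [with T=-6, Q=3]  = 14
H = W - 1  [with W=14]  = 13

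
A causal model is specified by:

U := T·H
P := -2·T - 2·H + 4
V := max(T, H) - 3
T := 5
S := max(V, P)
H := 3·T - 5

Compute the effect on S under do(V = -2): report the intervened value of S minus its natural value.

The intervention breaks the incoming arrows to V: V := max(T, H) - 3 no longer applies, and V = -2.
H = 3·T - 5  [with T=5]  = 10
P = -2·T - 2·H + 4  [with T=5, H=10]  = -26
S = max(V, P)  [with V=-2, P=-26]  = -2
Without intervention: H = 3·T - 5  [with T=5]  = 10; V = max(T, H) - 3  [with T=5, H=10]  = 7; P = -2·T - 2·H + 4  [with T=5, H=10]  = -26; S = max(V, P)  [with V=7, P=-26]  = 7.
Change = -2 − 7 = -9.

-9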